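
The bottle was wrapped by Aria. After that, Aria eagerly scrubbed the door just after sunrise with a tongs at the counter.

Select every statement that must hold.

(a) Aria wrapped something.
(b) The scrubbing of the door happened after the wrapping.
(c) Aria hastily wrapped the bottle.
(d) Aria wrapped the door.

(a) Entailed — every conjunct here is already in the original wrapping event.
(b) Entailed — the narrative places the wrapping before the scrubbing.
(c) Not entailed — 'hastily' adds information not in the original event.
(d) Not entailed — Aria wrapped the bottle, not the door; the door belongs to the scrubbing event.

(a), (b)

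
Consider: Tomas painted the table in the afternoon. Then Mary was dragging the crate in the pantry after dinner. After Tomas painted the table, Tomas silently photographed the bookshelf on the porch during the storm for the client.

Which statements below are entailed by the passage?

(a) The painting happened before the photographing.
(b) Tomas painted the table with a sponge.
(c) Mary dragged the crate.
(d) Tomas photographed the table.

(a) Entailed — the narrative places the painting before the photographing.
(b) Not entailed — 'with a sponge' adds information not in the original event.
(c) Entailed — 'drag' is an activity; 'was dragging' entails that some dragging happened, so 'dragged' holds.
(d) Not entailed — Tomas photographed the bookshelf, not the table; the table belongs to the painting event.

(a), (c)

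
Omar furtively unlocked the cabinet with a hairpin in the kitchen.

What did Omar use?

a hairpin

'with a hairpin' marks the instrument of the unlocking event.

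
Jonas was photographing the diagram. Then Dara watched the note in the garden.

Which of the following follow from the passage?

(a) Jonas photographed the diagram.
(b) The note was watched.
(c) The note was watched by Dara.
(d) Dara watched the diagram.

(b), (c)

(a) Not entailed — 'was photographing' is progressive on an accomplishment; it does not entail the completed 'photographed'.
(b) Entailed — the original entails any weakening of itself; this just drops 'in the garden' and generalizes the agent.
(c) Entailed — dropping 'in the garden' leaves a sub-description the original still satisfies.
(d) Not entailed — Dara watched the note, not the diagram; the diagram belongs to the photographing event.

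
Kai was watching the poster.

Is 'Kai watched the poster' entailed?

'watch' is atelic; if Kai was watching the poster, then Kai watched the poster (for some time).

yes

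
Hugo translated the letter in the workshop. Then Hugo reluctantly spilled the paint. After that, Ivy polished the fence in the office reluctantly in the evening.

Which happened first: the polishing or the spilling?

the spilling

The connectives place the spilling before the polishing.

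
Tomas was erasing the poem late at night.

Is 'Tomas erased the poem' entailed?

no

'was erasing' is progressive; for an accomplishment like 'erase the poem', it doesn't entail completion.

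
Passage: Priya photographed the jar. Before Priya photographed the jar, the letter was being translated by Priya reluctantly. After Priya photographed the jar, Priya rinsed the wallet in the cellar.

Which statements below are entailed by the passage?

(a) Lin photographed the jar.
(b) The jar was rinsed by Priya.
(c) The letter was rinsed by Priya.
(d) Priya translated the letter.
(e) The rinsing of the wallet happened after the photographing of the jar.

(a) Not entailed — the passage has Priya photographing the jar, not Lin.
(b) Not entailed — Priya rinsed the wallet, not the jar; the jar belongs to the photographing event.
(c) Not entailed — Priya rinsed the wallet, not the letter; the letter belongs to the translating event.
(d) Not entailed — 'was translating' is progressive on an accomplishment; it does not entail the completed 'translated'.
(e) Entailed — the narrative places the photographing before the rinsing.

(e)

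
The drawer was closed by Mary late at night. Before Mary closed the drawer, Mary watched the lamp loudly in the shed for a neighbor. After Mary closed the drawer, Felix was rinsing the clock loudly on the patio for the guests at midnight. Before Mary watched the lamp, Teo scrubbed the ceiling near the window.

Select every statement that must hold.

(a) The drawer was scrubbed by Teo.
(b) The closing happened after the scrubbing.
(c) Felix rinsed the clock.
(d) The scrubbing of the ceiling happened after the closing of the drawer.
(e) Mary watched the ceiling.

(a) Not entailed — Teo scrubbed the ceiling, not the drawer; the drawer belongs to the closing event.
(b) Entailed — the narrative places the scrubbing before the closing.
(c) Entailed — 'rinse' is an activity; 'was rinsing' entails that some rinsing happened, so 'rinsed' holds.
(d) Not entailed — the narrative places the scrubbing before the closing, not after.
(e) Not entailed — Mary watched the lamp, not the ceiling; the ceiling belongs to the scrubbing event.

(b), (c)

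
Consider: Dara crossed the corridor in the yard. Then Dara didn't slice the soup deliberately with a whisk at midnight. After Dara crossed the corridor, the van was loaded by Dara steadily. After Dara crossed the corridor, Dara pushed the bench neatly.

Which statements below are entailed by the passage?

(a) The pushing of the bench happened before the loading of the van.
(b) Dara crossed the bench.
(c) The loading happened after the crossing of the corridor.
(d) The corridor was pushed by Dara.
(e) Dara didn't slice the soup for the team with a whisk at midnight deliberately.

(a) Not entailed — the narrative doesn't order the pushing relative to the loading.
(b) Not entailed — Dara crossed the corridor, not the bench; the bench belongs to the pushing event.
(c) Entailed — the narrative places the crossing before the loading.
(d) Not entailed — Dara pushed the bench, not the corridor; the corridor belongs to the crossing event.
(e) Entailed — under negation, adding a further restriction is entailed: if no such slicing event occurred, none occurred for the team either.

(c), (e)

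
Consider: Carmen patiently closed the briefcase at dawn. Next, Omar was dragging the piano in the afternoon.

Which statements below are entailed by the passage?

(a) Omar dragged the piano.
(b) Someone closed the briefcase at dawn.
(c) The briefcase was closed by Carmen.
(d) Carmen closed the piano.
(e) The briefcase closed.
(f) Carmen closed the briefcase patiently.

(a) Entailed — 'drag' is an activity; 'was dragging' entails that some dragging happened, so 'dragged' holds.
(b) Entailed — this follows by dropping conjuncts from the closing event's description.
(c) Entailed — this follows by dropping conjuncts from the closing event's description.
(d) Not entailed — Carmen closed the briefcase, not the piano; the piano belongs to the dragging event.
(e) Entailed — 'Carmen closed the briefcase' is causative; it entails the inchoative 'the briefcase closed'.
(f) Entailed — the original entails any weakening of itself; this just drops 'at dawn'.

(a), (b), (c), (e), (f)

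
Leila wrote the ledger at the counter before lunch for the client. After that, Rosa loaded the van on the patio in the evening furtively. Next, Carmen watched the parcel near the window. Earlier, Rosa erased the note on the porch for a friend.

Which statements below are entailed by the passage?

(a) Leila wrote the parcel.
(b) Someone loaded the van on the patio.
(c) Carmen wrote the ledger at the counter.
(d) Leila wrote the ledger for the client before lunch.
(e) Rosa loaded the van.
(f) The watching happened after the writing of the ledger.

(a) Not entailed — Leila wrote the ledger, not the parcel; the parcel belongs to the watching event.
(b) Entailed — the original entails any weakening of itself; this just drops 'in the evening', 'furtively' and generalizes the agent.
(c) Not entailed — the passage has Leila writing the ledger, not Carmen.
(d) Entailed — every conjunct here is already in the original writing event.
(e) Entailed — dropping 'on the patio', 'in the evening', 'furtively' leaves a sub-description the original still satisfies.
(f) Entailed — the narrative places the writing before the watching.

(b), (d), (e), (f)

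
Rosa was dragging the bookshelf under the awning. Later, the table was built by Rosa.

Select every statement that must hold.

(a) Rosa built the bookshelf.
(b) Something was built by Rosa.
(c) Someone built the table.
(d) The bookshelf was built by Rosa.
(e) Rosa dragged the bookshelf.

(b), (c), (e)

(a) Not entailed — Rosa built the table, not the bookshelf; the bookshelf belongs to the dragging event.
(b) Entailed — the original entails any weakening of itself; this just generalizes the patient.
(c) Entailed — generalizing the agent leaves a sub-description the original still satisfies.
(d) Not entailed — Rosa built the table, not the bookshelf; the bookshelf belongs to the dragging event.
(e) Entailed — 'drag' is an activity; 'was dragging' entails that some dragging happened, so 'dragged' holds.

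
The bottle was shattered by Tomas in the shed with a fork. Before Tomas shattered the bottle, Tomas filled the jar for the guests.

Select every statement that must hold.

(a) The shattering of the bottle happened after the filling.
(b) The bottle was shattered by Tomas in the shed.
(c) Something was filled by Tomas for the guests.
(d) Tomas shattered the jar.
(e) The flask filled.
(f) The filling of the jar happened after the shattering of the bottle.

(a) Entailed — the narrative places the filling before the shattering.
(b) Entailed — this follows by dropping conjuncts from the shattering event's description.
(c) Entailed — the original entails any weakening of itself; this just generalizes the patient.
(d) Not entailed — Tomas shattered the bottle, not the jar; the jar belongs to the filling event.
(e) Not entailed — the jar is what filled, not the flask.
(f) Not entailed — the narrative places the filling before the shattering, not after.

(a), (b), (c)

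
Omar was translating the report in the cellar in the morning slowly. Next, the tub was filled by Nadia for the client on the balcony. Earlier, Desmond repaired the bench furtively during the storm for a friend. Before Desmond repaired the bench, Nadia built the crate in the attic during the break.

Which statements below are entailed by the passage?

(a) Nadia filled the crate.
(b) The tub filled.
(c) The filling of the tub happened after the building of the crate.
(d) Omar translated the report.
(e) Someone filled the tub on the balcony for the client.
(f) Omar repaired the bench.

(a) Not entailed — Nadia filled the tub, not the crate; the crate belongs to the building event.
(b) Entailed — 'Nadia filled the tub' is causative; it entails the inchoative 'the tub filled'.
(c) Entailed — the narrative places the building before the filling.
(d) Not entailed — 'was translating' is progressive on an accomplishment; it does not entail the completed 'translated'.
(e) Entailed — every conjunct here is already in the original filling event.
(f) Not entailed — the passage has Desmond repairing the bench, not Omar.

(b), (c), (e)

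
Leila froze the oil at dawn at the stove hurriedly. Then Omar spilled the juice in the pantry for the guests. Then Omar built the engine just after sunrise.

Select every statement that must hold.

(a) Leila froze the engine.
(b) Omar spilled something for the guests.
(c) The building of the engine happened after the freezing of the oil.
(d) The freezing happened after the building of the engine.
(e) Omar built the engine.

(b), (c), (e)

(a) Not entailed — Leila froze the oil, not the engine; the engine belongs to the building event.
(b) Entailed — dropping 'in the pantry' and generalizing the patient leaves a sub-description the original still satisfies.
(c) Entailed — the narrative places the freezing before the building.
(d) Not entailed — the narrative places the freezing before the building, not after.
(e) Entailed — every conjunct here is already in the original building event.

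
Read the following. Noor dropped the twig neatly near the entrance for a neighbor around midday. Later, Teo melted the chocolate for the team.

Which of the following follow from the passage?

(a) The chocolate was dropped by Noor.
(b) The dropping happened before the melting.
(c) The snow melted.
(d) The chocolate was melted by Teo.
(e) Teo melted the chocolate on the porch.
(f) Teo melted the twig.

(b), (d)

(a) Not entailed — Noor dropped the twig, not the chocolate; the chocolate belongs to the melting event.
(b) Entailed — the narrative places the dropping before the melting.
(c) Not entailed — the chocolate is what melted, not the snow.
(d) Entailed — this follows by dropping conjuncts from the melting event's description.
(e) Not entailed — 'on the porch' adds information not in the original event.
(f) Not entailed — Teo melted the chocolate, not the twig; the twig belongs to the dropping event.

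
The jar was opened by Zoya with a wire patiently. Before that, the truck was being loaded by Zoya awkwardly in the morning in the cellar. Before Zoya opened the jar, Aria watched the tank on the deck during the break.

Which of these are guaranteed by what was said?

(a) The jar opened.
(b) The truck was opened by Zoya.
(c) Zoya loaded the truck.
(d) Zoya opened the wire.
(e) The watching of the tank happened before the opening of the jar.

(a), (e)

(a) Entailed — 'Zoya opened the jar' is causative; it entails the inchoative 'the jar opened'.
(b) Not entailed — Zoya opened the jar, not the truck; the truck belongs to the loading event.
(c) Not entailed — 'was loading' is progressive on an accomplishment; it does not entail the completed 'loaded'.
(d) Not entailed — the wire is the instrument, not what was opened.
(e) Entailed — the narrative places the watching before the opening.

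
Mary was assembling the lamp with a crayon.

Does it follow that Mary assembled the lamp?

'was assembling' is progressive; for an accomplishment like 'assemble the lamp', it doesn't entail completion.

no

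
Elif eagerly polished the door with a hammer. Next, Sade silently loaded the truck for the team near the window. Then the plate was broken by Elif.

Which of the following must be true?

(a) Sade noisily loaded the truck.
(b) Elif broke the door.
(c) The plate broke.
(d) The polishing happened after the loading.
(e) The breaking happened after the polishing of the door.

(a) Not entailed — 'noisily' adds a manner not in (and inconsistent with) the original.
(b) Not entailed — Elif broke the plate, not the door; the door belongs to the polishing event.
(c) Entailed — 'Elif broke the plate' is causative; it entails the inchoative 'the plate broke'.
(d) Not entailed — the narrative places the polishing before the loading, not after.
(e) Entailed — the narrative places the polishing before the breaking.

(c), (e)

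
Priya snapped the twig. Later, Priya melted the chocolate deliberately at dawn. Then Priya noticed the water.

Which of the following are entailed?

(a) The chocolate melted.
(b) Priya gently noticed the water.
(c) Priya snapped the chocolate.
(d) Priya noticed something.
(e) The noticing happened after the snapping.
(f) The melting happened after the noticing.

(a) Entailed — 'Priya melted the chocolate' is causative; it entails the inchoative 'the chocolate melted'.
(b) Not entailed — 'gently' adds information not in the original event.
(c) Not entailed — Priya snapped the twig, not the chocolate; the chocolate belongs to the melting event.
(d) Entailed — the original entails any weakening of itself; this just generalizes the patient.
(e) Entailed — the narrative places the snapping before the noticing.
(f) Not entailed — the narrative places the melting before the noticing, not after.

(a), (d), (e)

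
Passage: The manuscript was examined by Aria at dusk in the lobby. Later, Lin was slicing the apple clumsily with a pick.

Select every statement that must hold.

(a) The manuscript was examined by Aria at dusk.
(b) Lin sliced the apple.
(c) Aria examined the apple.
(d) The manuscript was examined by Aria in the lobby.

(a) Entailed — this follows by dropping conjuncts from the examining event's description.
(b) Not entailed — 'was slicing' is progressive on an accomplishment; it does not entail the completed 'sliced'.
(c) Not entailed — Aria examined the manuscript, not the apple; the apple belongs to the slicing event.
(d) Entailed — the original entails any weakening of itself; this just drops 'at dusk'.

(a), (d)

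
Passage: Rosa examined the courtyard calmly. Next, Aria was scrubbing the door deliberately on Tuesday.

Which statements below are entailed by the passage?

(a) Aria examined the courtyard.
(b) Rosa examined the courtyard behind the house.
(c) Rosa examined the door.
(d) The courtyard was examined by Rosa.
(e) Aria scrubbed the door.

(d), (e)

(a) Not entailed — the passage has Rosa examining the courtyard, not Aria.
(b) Not entailed — 'behind the house' adds information not in the original event.
(c) Not entailed — Rosa examined the courtyard, not the door; the door belongs to the scrubbing event.
(d) Entailed — the original entails any weakening of itself; this just drops 'calmly'.
(e) Entailed — 'scrub' is an activity; 'was scrubbing' entails that some scrubbing happened, so 'scrubbed' holds.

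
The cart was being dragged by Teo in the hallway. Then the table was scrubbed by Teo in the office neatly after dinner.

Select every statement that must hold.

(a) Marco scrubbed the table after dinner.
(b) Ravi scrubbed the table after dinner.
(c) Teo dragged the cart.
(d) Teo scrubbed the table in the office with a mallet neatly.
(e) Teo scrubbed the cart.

(c)

(a) Not entailed — the passage has Teo scrubbing the table, not Marco.
(b) Not entailed — the passage has Teo scrubbing the table, not Ravi.
(c) Entailed — 'drag' is an activity; 'was dragging' entails that some dragging happened, so 'dragged' holds.
(d) Not entailed — 'with a mallet' adds information not in the original event.
(e) Not entailed — Teo scrubbed the table, not the cart; the cart belongs to the dragging event.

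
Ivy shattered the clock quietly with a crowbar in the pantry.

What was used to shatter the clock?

'with a crowbar' marks the instrument of the shattering event.

a crowbar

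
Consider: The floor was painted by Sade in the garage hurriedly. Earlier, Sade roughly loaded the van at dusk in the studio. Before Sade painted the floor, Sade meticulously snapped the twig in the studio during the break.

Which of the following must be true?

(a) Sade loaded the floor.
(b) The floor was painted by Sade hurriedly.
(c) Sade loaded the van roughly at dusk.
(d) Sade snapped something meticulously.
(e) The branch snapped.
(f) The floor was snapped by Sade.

(a) Not entailed — Sade loaded the van, not the floor; the floor belongs to the painting event.
(b) Entailed — the original entails any weakening of itself; this just drops 'in the garage'.
(c) Entailed — every conjunct here is already in the original loading event.
(d) Entailed — this follows by dropping conjuncts from the snapping event's description.
(e) Not entailed — the twig is what snapped, not the branch.
(f) Not entailed — Sade snapped the twig, not the floor; the floor belongs to the painting event.

(b), (c), (d)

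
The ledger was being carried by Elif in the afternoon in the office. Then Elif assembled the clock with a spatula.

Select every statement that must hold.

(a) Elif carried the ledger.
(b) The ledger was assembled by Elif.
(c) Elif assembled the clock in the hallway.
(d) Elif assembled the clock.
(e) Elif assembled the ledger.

(a), (d)

(a) Entailed — 'carry' is an activity; 'was carrying' entails that some carrying happened, so 'carried' holds.
(b) Not entailed — Elif assembled the clock, not the ledger; the ledger belongs to the carrying event.
(c) Not entailed — 'in the hallway' adds information not in the original event.
(d) Entailed — dropping 'with a spatula' leaves a sub-description the original still satisfies.
(e) Not entailed — Elif assembled the clock, not the ledger; the ledger belongs to the carrying event.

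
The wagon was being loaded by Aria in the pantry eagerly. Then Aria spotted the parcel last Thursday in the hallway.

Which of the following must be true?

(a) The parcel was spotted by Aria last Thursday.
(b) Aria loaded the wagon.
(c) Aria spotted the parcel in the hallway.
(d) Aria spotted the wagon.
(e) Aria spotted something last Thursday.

(a) Entailed — every conjunct here is already in the original spotting event.
(b) Not entailed — 'was loading' is progressive on an accomplishment; it does not entail the completed 'loaded'.
(c) Entailed — the original entails any weakening of itself; this just drops 'last Thursday'.
(d) Not entailed — Aria spotted the parcel, not the wagon; the wagon belongs to the loading event.
(e) Entailed — dropping 'in the hallway' and generalizing the patient leaves a sub-description the original still satisfies.

(a), (c), (e)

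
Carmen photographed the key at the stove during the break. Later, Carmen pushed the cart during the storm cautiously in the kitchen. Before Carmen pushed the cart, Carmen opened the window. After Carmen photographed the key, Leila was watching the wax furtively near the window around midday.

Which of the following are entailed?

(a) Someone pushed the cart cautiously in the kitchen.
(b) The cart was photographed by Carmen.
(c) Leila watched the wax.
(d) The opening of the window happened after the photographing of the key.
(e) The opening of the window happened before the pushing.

(a) Entailed — dropping 'during the storm' and generalizing the agent leaves a sub-description the original still satisfies.
(b) Not entailed — Carmen photographed the key, not the cart; the cart belongs to the pushing event.
(c) Entailed — 'watch' is an activity; 'was watching' entails that some watching happened, so 'watched' holds.
(d) Not entailed — the narrative doesn't order the photographing relative to the opening.
(e) Entailed — the narrative places the opening before the pushing.

(a), (c), (e)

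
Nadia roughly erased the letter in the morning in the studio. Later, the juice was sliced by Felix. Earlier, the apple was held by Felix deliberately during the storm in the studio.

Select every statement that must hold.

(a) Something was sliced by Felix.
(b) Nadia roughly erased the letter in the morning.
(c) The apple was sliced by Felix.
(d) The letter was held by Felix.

(a), (b)

(a) Entailed — the original entails any weakening of itself; this just generalizes the patient.
(b) Entailed — every conjunct here is already in the original erasing event.
(c) Not entailed — Felix sliced the juice, not the apple; the apple belongs to the holding event.
(d) Not entailed — Felix held the apple, not the letter; the letter belongs to the erasing event.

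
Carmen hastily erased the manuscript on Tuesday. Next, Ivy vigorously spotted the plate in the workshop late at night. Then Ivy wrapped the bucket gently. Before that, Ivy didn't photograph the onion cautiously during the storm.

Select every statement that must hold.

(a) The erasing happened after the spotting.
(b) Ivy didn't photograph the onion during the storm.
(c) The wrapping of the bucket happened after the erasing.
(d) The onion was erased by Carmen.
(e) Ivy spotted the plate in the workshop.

(a) Not entailed — the narrative places the erasing before the spotting, not after.
(b) Not entailed — dropping 'cautiously' under negation is not valid — the original leaves open that Ivy photographed the onion some other way.
(c) Entailed — the narrative places the erasing before the wrapping.
(d) Not entailed — Carmen erased the manuscript, not the onion; the onion belongs to the photographing event.
(e) Entailed — every conjunct here is already in the original spotting event.

(c), (e)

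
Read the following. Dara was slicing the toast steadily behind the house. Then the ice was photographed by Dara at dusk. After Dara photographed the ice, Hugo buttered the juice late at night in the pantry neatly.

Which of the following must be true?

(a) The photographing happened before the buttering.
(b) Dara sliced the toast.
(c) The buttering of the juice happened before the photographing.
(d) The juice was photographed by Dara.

(a)

(a) Entailed — the narrative places the photographing before the buttering.
(b) Not entailed — 'was slicing' is progressive on an accomplishment; it does not entail the completed 'sliced'.
(c) Not entailed — the narrative places the photographing before the buttering, not after.
(d) Not entailed — Dara photographed the ice, not the juice; the juice belongs to the buttering event.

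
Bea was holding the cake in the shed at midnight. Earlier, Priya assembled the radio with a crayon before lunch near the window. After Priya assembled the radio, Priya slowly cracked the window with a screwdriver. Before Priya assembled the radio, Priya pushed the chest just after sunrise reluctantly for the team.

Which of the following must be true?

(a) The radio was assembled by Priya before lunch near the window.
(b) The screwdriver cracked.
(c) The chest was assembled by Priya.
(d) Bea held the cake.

(a) Entailed — this follows by dropping conjuncts from the assembling event's description.
(b) Not entailed — the window is what cracked, not the screwdriver.
(c) Not entailed — Priya assembled the radio, not the chest; the chest belongs to the pushing event.
(d) Entailed — 'hold' is an activity; 'was holding' entails that some holding happened, so 'held' holds.

(a), (d)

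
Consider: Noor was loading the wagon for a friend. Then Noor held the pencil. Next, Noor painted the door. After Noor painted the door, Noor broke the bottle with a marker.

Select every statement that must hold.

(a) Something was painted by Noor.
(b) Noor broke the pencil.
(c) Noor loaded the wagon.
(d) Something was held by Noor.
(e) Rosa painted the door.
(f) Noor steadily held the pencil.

(a), (d)

(a) Entailed — generalizing the patient leaves a sub-description the original still satisfies.
(b) Not entailed — Noor broke the bottle, not the pencil; the pencil belongs to the holding event.
(c) Not entailed — 'was loading' is progressive on an accomplishment; it does not entail the completed 'loaded'.
(d) Entailed — this follows by dropping conjuncts from the holding event's description.
(e) Not entailed — the passage has Noor painting the door, not Rosa.
(f) Not entailed — 'steadily' adds information not in the original event.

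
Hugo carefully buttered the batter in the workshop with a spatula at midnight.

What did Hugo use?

a spatula

'with a spatula' marks the instrument of the buttering event.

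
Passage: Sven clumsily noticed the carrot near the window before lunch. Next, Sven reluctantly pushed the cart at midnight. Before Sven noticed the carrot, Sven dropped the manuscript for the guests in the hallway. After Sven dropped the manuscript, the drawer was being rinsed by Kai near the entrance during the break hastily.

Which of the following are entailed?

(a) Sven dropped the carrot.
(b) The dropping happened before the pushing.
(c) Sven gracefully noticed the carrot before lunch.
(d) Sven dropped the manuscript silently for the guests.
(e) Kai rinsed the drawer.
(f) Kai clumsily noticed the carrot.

(b), (e)

(a) Not entailed — Sven dropped the manuscript, not the carrot; the carrot belongs to the noticing event.
(b) Entailed — the narrative places the dropping before the pushing.
(c) Not entailed — 'gracefully' adds a manner not in (and inconsistent with) the original.
(d) Not entailed — 'silently' adds information not in the original event.
(e) Entailed — 'rinse' is an activity; 'was rinsing' entails that some rinsing happened, so 'rinsed' holds.
(f) Not entailed — the passage has Sven noticing the carrot, not Kai.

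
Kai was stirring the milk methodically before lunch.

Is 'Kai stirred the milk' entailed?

'stir' is atelic; if Kai was stirring the milk, then Kai stirred the milk (for some time).

yes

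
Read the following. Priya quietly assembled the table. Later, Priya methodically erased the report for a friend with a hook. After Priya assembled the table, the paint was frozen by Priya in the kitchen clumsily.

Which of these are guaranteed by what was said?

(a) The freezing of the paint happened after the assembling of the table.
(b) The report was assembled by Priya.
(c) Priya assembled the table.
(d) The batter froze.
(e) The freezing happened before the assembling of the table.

(a) Entailed — the narrative places the assembling before the freezing.
(b) Not entailed — Priya assembled the table, not the report; the report belongs to the erasing event.
(c) Entailed — this follows by dropping conjuncts from the assembling event's description.
(d) Not entailed — the paint is what froze, not the batter.
(e) Not entailed — the narrative places the assembling before the freezing, not after.

(a), (c)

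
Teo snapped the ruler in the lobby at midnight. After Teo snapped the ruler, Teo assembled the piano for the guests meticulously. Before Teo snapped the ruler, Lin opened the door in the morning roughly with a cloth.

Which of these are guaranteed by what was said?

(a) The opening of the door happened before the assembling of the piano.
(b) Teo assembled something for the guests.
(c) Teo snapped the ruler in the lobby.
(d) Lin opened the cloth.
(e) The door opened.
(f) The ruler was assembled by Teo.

(a), (b), (c), (e)

(a) Entailed — the narrative places the opening before the assembling.
(b) Entailed — every conjunct here is already in the original assembling event.
(c) Entailed — dropping 'at midnight' leaves a sub-description the original still satisfies.
(d) Not entailed — the cloth is the instrument, not what was opened.
(e) Entailed — 'Lin opened the door' is causative; it entails the inchoative 'the door opened'.
(f) Not entailed — Teo assembled the piano, not the ruler; the ruler belongs to the snapping event.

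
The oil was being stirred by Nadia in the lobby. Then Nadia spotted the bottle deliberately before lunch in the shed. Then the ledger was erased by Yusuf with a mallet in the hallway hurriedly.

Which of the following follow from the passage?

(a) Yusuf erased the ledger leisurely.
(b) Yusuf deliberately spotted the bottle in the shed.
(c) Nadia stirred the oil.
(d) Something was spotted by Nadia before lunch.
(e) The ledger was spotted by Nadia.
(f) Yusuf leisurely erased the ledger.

(a) Not entailed — 'leisurely' adds a manner not in (and inconsistent with) the original.
(b) Not entailed — the passage has Nadia spotting the bottle, not Yusuf.
(c) Entailed — 'stir' is an activity; 'was stirring' entails that some stirring happened, so 'stirred' holds.
(d) Entailed — every conjunct here is already in the original spotting event.
(e) Not entailed — Nadia spotted the bottle, not the ledger; the ledger belongs to the erasing event.
(f) Not entailed — 'leisurely' adds a manner not in (and inconsistent with) the original.

(c), (d)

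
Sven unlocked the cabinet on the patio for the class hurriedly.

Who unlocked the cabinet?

Sven

'Sven' marks the agent of the unlocking event.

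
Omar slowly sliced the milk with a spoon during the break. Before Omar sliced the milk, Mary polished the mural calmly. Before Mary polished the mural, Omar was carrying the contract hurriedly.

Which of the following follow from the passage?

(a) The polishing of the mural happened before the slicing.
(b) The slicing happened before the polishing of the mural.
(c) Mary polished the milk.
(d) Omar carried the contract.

(a), (d)

(a) Entailed — the narrative places the polishing before the slicing.
(b) Not entailed — the narrative places the polishing before the slicing, not after.
(c) Not entailed — Mary polished the mural, not the milk; the milk belongs to the slicing event.
(d) Entailed — 'carry' is an activity; 'was carrying' entails that some carrying happened, so 'carried' holds.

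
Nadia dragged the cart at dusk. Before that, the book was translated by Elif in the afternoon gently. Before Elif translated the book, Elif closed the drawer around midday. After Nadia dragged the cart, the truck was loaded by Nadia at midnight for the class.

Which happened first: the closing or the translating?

The connectives place the closing before the translating.

the closing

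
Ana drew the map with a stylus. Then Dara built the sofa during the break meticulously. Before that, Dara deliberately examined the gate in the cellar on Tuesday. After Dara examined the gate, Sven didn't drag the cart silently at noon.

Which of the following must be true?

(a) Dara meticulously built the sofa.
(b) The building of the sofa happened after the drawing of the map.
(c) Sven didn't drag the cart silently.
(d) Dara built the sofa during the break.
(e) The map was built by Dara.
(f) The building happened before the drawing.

(a), (b), (d)

(a) Entailed — every conjunct here is already in the original building event.
(b) Entailed — the narrative places the drawing before the building.
(c) Not entailed — dropping 'at noon' under negation is not valid — the original leaves open that Sven dragged the cart some other way.
(d) Entailed — this follows by dropping conjuncts from the building event's description.
(e) Not entailed — Dara built the sofa, not the map; the map belongs to the drawing event.
(f) Not entailed — the narrative places the drawing before the building, not after.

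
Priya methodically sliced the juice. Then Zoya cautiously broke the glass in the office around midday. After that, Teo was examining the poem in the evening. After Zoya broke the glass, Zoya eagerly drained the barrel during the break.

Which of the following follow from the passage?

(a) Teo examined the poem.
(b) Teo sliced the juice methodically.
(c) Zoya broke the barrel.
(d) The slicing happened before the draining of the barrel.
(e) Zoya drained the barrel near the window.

(a), (d)

(a) Entailed — 'examine' is an activity; 'was examining' entails that some examining happened, so 'examined' holds.
(b) Not entailed — the passage has Priya slicing the juice, not Teo.
(c) Not entailed — Zoya broke the glass, not the barrel; the barrel belongs to the draining event.
(d) Entailed — the narrative places the slicing before the draining.
(e) Not entailed — 'near the window' adds information not in the original event.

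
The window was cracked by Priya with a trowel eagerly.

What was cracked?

'the window' marks the patient of the cracking event.

the window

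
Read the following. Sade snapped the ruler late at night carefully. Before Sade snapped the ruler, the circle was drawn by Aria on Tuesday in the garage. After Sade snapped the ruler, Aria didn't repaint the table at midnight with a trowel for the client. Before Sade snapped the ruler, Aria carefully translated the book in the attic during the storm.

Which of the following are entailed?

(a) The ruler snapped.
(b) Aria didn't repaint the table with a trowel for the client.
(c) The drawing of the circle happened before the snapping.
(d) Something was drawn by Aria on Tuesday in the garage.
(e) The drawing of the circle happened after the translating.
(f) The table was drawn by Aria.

(a), (c), (d)

(a) Entailed — 'Sade snapped the ruler' is causative; it entails the inchoative 'the ruler snapped'.
(b) Not entailed — dropping 'at midnight' under negation is not valid — the original leaves open that Aria repainted the table some other way.
(c) Entailed — the narrative places the drawing before the snapping.
(d) Entailed — every conjunct here is already in the original drawing event.
(e) Not entailed — the narrative doesn't order the translating relative to the drawing.
(f) Not entailed — Aria drew the circle, not the table; the table belongs to the repainting event.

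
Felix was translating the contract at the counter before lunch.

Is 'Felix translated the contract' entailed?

'was translating' is progressive; for an accomplishment like 'translate the contract', it doesn't entail completion.

no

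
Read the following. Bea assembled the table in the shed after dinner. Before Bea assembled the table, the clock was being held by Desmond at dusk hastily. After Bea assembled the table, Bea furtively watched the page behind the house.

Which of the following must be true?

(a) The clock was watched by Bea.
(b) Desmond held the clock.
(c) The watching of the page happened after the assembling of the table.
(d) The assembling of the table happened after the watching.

(a) Not entailed — Bea watched the page, not the clock; the clock belongs to the holding event.
(b) Entailed — 'hold' is an activity; 'was holding' entails that some holding happened, so 'held' holds.
(c) Entailed — the narrative places the assembling before the watching.
(d) Not entailed — the narrative places the assembling before the watching, not after.

(b), (c)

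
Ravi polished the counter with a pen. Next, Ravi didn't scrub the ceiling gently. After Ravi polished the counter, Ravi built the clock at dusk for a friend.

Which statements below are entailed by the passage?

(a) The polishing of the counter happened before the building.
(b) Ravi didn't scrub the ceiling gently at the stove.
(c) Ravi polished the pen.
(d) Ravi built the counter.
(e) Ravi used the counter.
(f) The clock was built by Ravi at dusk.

(a), (b), (f)

(a) Entailed — the narrative places the polishing before the building.
(b) Entailed — under negation, adding a further restriction is entailed: if no such scrubbing event occurred, none occurred at the stove either.
(c) Not entailed — the pen is the instrument, not what was polished.
(d) Not entailed — Ravi built the clock, not the counter; the counter belongs to the polishing event.
(e) Not entailed — the counter is the patient, not an instrument — Ravi used a pen.
(f) Entailed — this follows by dropping conjuncts from the building event's description.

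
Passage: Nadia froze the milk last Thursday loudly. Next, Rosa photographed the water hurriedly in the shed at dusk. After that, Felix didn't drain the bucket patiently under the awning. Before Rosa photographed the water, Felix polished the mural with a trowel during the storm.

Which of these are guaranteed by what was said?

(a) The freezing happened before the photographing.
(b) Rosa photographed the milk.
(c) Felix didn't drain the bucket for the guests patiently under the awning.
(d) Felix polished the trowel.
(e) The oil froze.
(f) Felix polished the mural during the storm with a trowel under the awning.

(a) Entailed — the narrative places the freezing before the photographing.
(b) Not entailed — Rosa photographed the water, not the milk; the milk belongs to the freezing event.
(c) Entailed — under negation, adding a further restriction is entailed: if no such draining event occurred, none occurred for the guests either.
(d) Not entailed — the trowel is the instrument, not what was polished.
(e) Not entailed — the milk is what froze, not the oil.
(f) Not entailed — 'under the awning' adds information not in the original event.

(a), (c)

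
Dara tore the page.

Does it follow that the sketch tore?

no

Nothing is said about any sketch; only the page is affected.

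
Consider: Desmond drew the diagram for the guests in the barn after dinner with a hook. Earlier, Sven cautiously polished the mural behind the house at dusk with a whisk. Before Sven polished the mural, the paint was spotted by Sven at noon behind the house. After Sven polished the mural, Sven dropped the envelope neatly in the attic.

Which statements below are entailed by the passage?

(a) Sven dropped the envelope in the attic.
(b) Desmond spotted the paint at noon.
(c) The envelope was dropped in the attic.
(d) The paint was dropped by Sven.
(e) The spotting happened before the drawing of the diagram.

(a) Entailed — the original entails any weakening of itself; this just drops 'neatly'.
(b) Not entailed — the passage has Sven spotting the paint, not Desmond.
(c) Entailed — every conjunct here is already in the original dropping event.
(d) Not entailed — Sven dropped the envelope, not the paint; the paint belongs to the spotting event.
(e) Entailed — the narrative places the spotting before the drawing.

(a), (c), (e)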